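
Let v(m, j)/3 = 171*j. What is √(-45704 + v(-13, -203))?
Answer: I*√149843 ≈ 387.1*I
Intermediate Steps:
v(m, j) = 513*j (v(m, j) = 3*(171*j) = 513*j)
√(-45704 + v(-13, -203)) = √(-45704 + 513*(-203)) = √(-45704 - 104139) = √(-149843) = I*√149843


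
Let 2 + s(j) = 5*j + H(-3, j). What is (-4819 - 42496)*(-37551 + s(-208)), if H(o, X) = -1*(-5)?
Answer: 1825791220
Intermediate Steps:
H(o, X) = 5
s(j) = 3 + 5*j (s(j) = -2 + (5*j + 5) = -2 + (5 + 5*j) = 3 + 5*j)
(-4819 - 42496)*(-37551 + s(-208)) = (-4819 - 42496)*(-37551 + (3 + 5*(-208))) = -47315*(-37551 + (3 - 1040)) = -47315*(-37551 - 1037) = -47315*(-38588) = 1825791220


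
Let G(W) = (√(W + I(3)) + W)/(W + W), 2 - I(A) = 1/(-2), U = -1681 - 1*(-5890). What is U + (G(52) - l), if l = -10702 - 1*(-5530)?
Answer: 18763/2 + √218/208 ≈ 9381.6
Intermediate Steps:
l = -5172 (l = -10702 + 5530 = -5172)
U = 4209 (U = -1681 + 5890 = 4209)
I(A) = 5/2 (I(A) = 2 - 1/(-2) = 2 - 1*(-½) = 2 + ½ = 5/2)
G(W) = (W + √(5/2 + W))/(2*W) (G(W) = (√(W + 5/2) + W)/(W + W) = (√(5/2 + W) + W)/((2*W)) = (W + √(5/2 + W))*(1/(2*W)) = (W + √(5/2 + W))/(2*W))
U + (G(52) - l) = 4209 + (((½)*52 + √(10 + 4*52)/4)/52 - 1*(-5172)) = 4209 + ((26 + √(10 + 208)/4)/52 + 5172) = 4209 + ((26 + √218/4)/52 + 5172) = 4209 + ((½ + √218/208) + 5172) = 4209 + (10345/2 + √218/208) = 18763/2 + √218/208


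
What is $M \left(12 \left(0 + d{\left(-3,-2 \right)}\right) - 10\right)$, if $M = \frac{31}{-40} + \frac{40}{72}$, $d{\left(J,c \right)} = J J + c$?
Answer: $- \frac{2923}{180} \approx -16.239$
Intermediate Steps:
$d{\left(J,c \right)} = c + J^{2}$ ($d{\left(J,c \right)} = J^{2} + c = c + J^{2}$)
$M = - \frac{79}{360}$ ($M = 31 \left(- \frac{1}{40}\right) + 40 \cdot \frac{1}{72} = - \frac{31}{40} + \frac{5}{9} = - \frac{79}{360} \approx -0.21944$)
$M \left(12 \left(0 + d{\left(-3,-2 \right)}\right) - 10\right) = - \frac{79 \left(12 \left(0 - \left(2 - \left(-3\right)^{2}\right)\right) - 10\right)}{360} = - \frac{79 \left(12 \left(0 + \left(-2 + 9\right)\right) - 10\right)}{360} = - \frac{79 \left(12 \left(0 + 7\right) - 10\right)}{360} = - \frac{79 \left(12 \cdot 7 - 10\right)}{360} = - \frac{79 \left(84 - 10\right)}{360} = \left(- \frac{79}{360}\right) 74 = - \frac{2923}{180}$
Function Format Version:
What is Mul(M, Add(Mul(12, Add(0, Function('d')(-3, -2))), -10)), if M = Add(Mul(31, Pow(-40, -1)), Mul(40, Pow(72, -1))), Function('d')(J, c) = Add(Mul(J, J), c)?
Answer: Rational(-2923, 180) ≈ -16.239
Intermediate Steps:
Function('d')(J, c) = Add(c, Pow(J, 2)) (Function('d')(J, c) = Add(Pow(J, 2), c) = Add(c, Pow(J, 2)))
M = Rational(-79, 360) (M = Add(Mul(31, Rational(-1, 40)), Mul(40, Rational(1, 72))) = Add(Rational(-31, 40), Rational(5, 9)) = Rational(-79, 360) ≈ -0.21944)
Mul(M, Add(Mul(12, Add(0, Function('d')(-3, -2))), -10)) = Mul(Rational(-79, 360), Add(Mul(12, Add(0, Add(-2, Pow(-3, 2)))), -10)) = Mul(Rational(-79, 360), Add(Mul(12, Add(0, Add(-2, 9))), -10)) = Mul(Rational(-79, 360), Add(Mul(12, Add(0, 7)), -10)) = Mul(Rational(-79, 360), Add(Mul(12, 7), -10)) = Mul(Rational(-79, 360), Add(84, -10)) = Mul(Rational(-79, 360), 74) = Rational(-2923, 180)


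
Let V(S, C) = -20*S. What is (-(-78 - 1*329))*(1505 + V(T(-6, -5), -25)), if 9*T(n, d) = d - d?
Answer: 612535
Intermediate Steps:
T(n, d) = 0 (T(n, d) = (d - d)/9 = (1/9)*0 = 0)
(-(-78 - 1*329))*(1505 + V(T(-6, -5), -25)) = (-(-78 - 1*329))*(1505 - 20*0) = (-(-78 - 329))*(1505 + 0) = -1*(-407)*1505 = 407*1505 = 612535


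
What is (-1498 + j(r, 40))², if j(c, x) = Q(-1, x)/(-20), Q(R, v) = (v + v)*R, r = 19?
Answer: 2232036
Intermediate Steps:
Q(R, v) = 2*R*v (Q(R, v) = (2*v)*R = 2*R*v)
j(c, x) = x/10 (j(c, x) = (2*(-1)*x)/(-20) = -2*x*(-1/20) = x/10)
(-1498 + j(r, 40))² = (-1498 + (⅒)*40)² = (-1498 + 4)² = (-1494)² = 2232036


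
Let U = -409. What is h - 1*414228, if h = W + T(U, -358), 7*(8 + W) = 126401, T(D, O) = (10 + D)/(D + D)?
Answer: -2268516525/5726 ≈ -3.9618e+5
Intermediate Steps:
T(D, O) = (10 + D)/(2*D) (T(D, O) = (10 + D)/((2*D)) = (10 + D)*(1/(2*D)) = (10 + D)/(2*D))
W = 126345/7 (W = -8 + (⅐)*126401 = -8 + 126401/7 = 126345/7 ≈ 18049.)
h = 103353003/5726 (h = 126345/7 + (½)*(10 - 409)/(-409) = 126345/7 + (½)*(-1/409)*(-399) = 126345/7 + 399/818 = 103353003/5726 ≈ 18050.)
h - 1*414228 = 103353003/5726 - 1*414228 = 103353003/5726 - 414228 = -2268516525/5726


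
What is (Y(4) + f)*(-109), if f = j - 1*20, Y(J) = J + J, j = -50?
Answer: 6758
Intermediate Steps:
Y(J) = 2*J
f = -70 (f = -50 - 1*20 = -50 - 20 = -70)
(Y(4) + f)*(-109) = (2*4 - 70)*(-109) = (8 - 70)*(-109) = -62*(-109) = 6758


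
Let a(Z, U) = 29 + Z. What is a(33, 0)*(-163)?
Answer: -10106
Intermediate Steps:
a(33, 0)*(-163) = (29 + 33)*(-163) = 62*(-163) = -10106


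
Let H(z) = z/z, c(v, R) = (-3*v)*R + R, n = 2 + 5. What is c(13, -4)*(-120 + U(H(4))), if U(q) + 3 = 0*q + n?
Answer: -17632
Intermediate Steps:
n = 7
c(v, R) = R - 3*R*v (c(v, R) = -3*R*v + R = R - 3*R*v)
H(z) = 1
U(q) = 4 (U(q) = -3 + (0*q + 7) = -3 + (0 + 7) = -3 + 7 = 4)
c(13, -4)*(-120 + U(H(4))) = (-4*(1 - 3*13))*(-120 + 4) = -4*(1 - 39)*(-116) = -4*(-38)*(-116) = 152*(-116) = -17632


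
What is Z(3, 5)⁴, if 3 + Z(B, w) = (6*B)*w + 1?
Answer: 59969536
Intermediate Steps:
Z(B, w) = -2 + 6*B*w (Z(B, w) = -3 + ((6*B)*w + 1) = -3 + (6*B*w + 1) = -3 + (1 + 6*B*w) = -2 + 6*B*w)
Z(3, 5)⁴ = (-2 + 6*3*5)⁴ = (-2 + 90)⁴ = 88⁴ = 59969536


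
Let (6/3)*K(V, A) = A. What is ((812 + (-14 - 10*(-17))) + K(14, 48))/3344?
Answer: 62/209 ≈ 0.29665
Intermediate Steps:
K(V, A) = A/2
((812 + (-14 - 10*(-17))) + K(14, 48))/3344 = ((812 + (-14 - 10*(-17))) + (½)*48)/3344 = ((812 + (-14 + 170)) + 24)*(1/3344) = ((812 + 156) + 24)*(1/3344) = (968 + 24)*(1/3344) = 992*(1/3344) = 62/209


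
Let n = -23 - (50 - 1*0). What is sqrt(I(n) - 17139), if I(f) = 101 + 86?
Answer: 2*I*sqrt(4238) ≈ 130.2*I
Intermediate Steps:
n = -73 (n = -23 - (50 + 0) = -23 - 1*50 = -23 - 50 = -73)
I(f) = 187
sqrt(I(n) - 17139) = sqrt(187 - 17139) = sqrt(-16952) = 2*I*sqrt(4238)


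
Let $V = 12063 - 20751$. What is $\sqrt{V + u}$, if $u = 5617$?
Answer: $i \sqrt{3071} \approx 55.417 i$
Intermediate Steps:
$V = -8688$ ($V = 12063 - 20751 = -8688$)
$\sqrt{V + u} = \sqrt{-8688 + 5617} = \sqrt{-3071} = i \sqrt{3071}$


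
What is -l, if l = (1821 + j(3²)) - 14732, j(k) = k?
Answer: 12902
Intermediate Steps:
l = -12902 (l = (1821 + 3²) - 14732 = (1821 + 9) - 14732 = 1830 - 14732 = -12902)
-l = -1*(-12902) = 12902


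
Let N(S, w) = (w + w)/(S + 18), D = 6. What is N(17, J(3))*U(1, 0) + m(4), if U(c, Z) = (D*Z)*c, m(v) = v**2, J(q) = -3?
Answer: 16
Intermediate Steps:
U(c, Z) = 6*Z*c (U(c, Z) = (6*Z)*c = 6*Z*c)
N(S, w) = 2*w/(18 + S) (N(S, w) = (2*w)/(18 + S) = 2*w/(18 + S))
N(17, J(3))*U(1, 0) + m(4) = (2*(-3)/(18 + 17))*(6*0*1) + 4**2 = (2*(-3)/35)*0 + 16 = (2*(-3)*(1/35))*0 + 16 = -6/35*0 + 16 = 0 + 16 = 16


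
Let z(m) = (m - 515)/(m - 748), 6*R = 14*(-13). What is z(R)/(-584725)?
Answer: -1636/1365332875 ≈ -1.1982e-6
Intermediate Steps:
R = -91/3 (R = (14*(-13))/6 = (⅙)*(-182) = -91/3 ≈ -30.333)
z(m) = (-515 + m)/(-748 + m)
z(R)/(-584725) = ((-515 - 91/3)/(-748 - 91/3))/(-584725) = (-1636/3/(-2335/3))*(-1/584725) = -3/2335*(-1636/3)*(-1/584725) = (1636/2335)*(-1/584725) = -1636/1365332875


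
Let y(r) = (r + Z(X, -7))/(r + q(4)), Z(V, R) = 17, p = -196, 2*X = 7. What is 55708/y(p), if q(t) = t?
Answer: 10695936/179 ≈ 59754.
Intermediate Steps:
X = 7/2 (X = (½)*7 = 7/2 ≈ 3.5000)
y(r) = (17 + r)/(4 + r) (y(r) = (r + 17)/(r + 4) = (17 + r)/(4 + r))
55708/y(p) = 55708/(((17 - 196)/(4 - 196))) = 55708/((-179/(-192))) = 55708/((-1/192*(-179))) = 55708/(179/192) = 55708*(192/179) = 10695936/179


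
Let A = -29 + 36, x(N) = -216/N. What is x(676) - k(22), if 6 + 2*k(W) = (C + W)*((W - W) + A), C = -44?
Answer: 13466/169 ≈ 79.680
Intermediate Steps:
A = 7
k(W) = -157 + 7*W/2 (k(W) = -3 + ((-44 + W)*((W - W) + 7))/2 = -3 + ((-44 + W)*(0 + 7))/2 = -3 + ((-44 + W)*7)/2 = -3 + (-308 + 7*W)/2 = -3 + (-154 + 7*W/2) = -157 + 7*W/2)
x(676) - k(22) = -216/676 - (-157 + (7/2)*22) = -216*1/676 - (-157 + 77) = -54/169 - 1*(-80) = -54/169 + 80 = 13466/169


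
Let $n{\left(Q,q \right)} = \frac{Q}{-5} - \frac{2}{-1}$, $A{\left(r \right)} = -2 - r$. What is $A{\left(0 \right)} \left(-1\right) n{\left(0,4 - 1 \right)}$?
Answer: $4$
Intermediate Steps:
$n{\left(Q,q \right)} = 2 - \frac{Q}{5}$ ($n{\left(Q,q \right)} = Q \left(- \frac{1}{5}\right) - -2 = - \frac{Q}{5} + 2 = 2 - \frac{Q}{5}$)
$A{\left(0 \right)} \left(-1\right) n{\left(0,4 - 1 \right)} = \left(-2 - 0\right) \left(-1\right) \left(2 - 0\right) = \left(-2 + 0\right) \left(-1\right) \left(2 + 0\right) = \left(-2\right) \left(-1\right) 2 = 2 \cdot 2 = 4$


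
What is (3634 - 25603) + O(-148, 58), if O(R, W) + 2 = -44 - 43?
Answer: -22058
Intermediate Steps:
O(R, W) = -89 (O(R, W) = -2 + (-44 - 43) = -2 - 87 = -89)
(3634 - 25603) + O(-148, 58) = (3634 - 25603) - 89 = -21969 - 89 = -22058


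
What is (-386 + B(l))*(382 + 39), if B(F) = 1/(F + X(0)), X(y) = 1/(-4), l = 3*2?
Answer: -3735954/23 ≈ -1.6243e+5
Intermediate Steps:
l = 6
X(y) = -¼ (X(y) = 1*(-¼) = -¼)
B(F) = 1/(-¼ + F) (B(F) = 1/(F - ¼) = 1/(-¼ + F))
(-386 + B(l))*(382 + 39) = (-386 + 4/(-1 + 4*6))*(382 + 39) = (-386 + 4/(-1 + 24))*421 = (-386 + 4/23)*421 = -8874/23*421 = -3735954/23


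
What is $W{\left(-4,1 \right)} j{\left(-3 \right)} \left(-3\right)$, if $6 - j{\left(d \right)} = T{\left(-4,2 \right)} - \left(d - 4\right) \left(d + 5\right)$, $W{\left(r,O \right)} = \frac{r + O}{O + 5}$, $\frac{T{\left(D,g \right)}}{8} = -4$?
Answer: $36$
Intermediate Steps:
$T{\left(D,g \right)} = -32$ ($T{\left(D,g \right)} = 8 \left(-4\right) = -32$)
$W{\left(r,O \right)} = \frac{O + r}{5 + O}$
$j{\left(d \right)} = 38 + \left(-4 + d\right) \left(5 + d\right)$ ($j{\left(d \right)} = 6 - \left(-32 - \left(d - 4\right) \left(d + 5\right)\right) = 6 - \left(-32 - \left(-4 + d\right) \left(5 + d\right)\right) = 6 + \left(32 + \left(-4 + d\right) \left(5 + d\right)\right) = 38 + \left(-4 + d\right) \left(5 + d\right)$)
$W{\left(-4,1 \right)} j{\left(-3 \right)} \left(-3\right) = \frac{1 - 4}{5 + 1} \left(18 - 3 + \left(-3\right)^{2}\right) \left(-3\right) = \frac{1}{6} \left(-3\right) \left(18 - 3 + 9\right) \left(-3\right) = \frac{1}{6} \left(-3\right) 24 \left(-3\right) = \left(- \frac{1}{2}\right) 24 \left(-3\right) = \left(-12\right) \left(-3\right) = 36$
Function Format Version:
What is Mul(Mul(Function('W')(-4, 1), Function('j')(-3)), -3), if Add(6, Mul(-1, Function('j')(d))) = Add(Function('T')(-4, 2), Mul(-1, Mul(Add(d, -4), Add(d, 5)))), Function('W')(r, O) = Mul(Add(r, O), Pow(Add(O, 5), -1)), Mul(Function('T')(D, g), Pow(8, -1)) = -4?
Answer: 36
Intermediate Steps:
Function('T')(D, g) = -32 (Function('T')(D, g) = Mul(8, -4) = -32)
Function('W')(r, O) = Mul(Pow(Add(5, O), -1), Add(O, r)) (Function('W')(r, O) = Mul(Add(O, r), Pow(Add(5, O), -1)) = Mul(Pow(Add(5, O), -1), Add(O, r)))
Function('j')(d) = Add(38, Mul(Add(-4, d), Add(5, d))) (Function('j')(d) = Add(6, Mul(-1, Add(-32, Mul(-1, Mul(Add(d, -4), Add(d, 5)))))) = Add(6, Mul(-1, Add(-32, Mul(-1, Mul(Add(-4, d), Add(5, d)))))) = Add(6, Mul(-1, Add(-32, Mul(-1, Add(-4, d), Add(5, d))))) = Add(6, Add(32, Mul(Add(-4, d), Add(5, d)))) = Add(38, Mul(Add(-4, d), Add(5, d))))
Mul(Mul(Function('W')(-4, 1), Function('j')(-3)), -3) = Mul(Mul(Mul(Pow(Add(5, 1), -1), Add(1, -4)), Add(18, -3, Pow(-3, 2))), -3) = Mul(Mul(Mul(Pow(6, -1), -3), Add(18, -3, 9)), -3) = Mul(Mul(Mul(Rational(1, 6), -3), 24), -3) = Mul(Mul(Rational(-1, 2), 24), -3) = Mul(-12, -3) = 36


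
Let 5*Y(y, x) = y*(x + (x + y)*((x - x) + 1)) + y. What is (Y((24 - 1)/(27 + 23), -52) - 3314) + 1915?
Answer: -17605421/12500 ≈ -1408.4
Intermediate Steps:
Y(y, x) = y/5 + y*(y + 2*x)/5 (Y(y, x) = (y*(x + (x + y)*((x - x) + 1)) + y)/5 = (y*(x + (x + y)*(0 + 1)) + y)/5 = (y*(x + (x + y)*1) + y)/5 = (y*(x + (x + y)) + y)/5 = (y*(y + 2*x) + y)/5 = (y + y*(y + 2*x))/5 = y/5 + y*(y + 2*x)/5)
(Y((24 - 1)/(27 + 23), -52) - 3314) + 1915 = (((24 - 1)/(27 + 23))*(1 + (24 - 1)/(27 + 23) + 2*(-52))/5 - 3314) + 1915 = ((23/50)*(1 + 23/50 - 104)/5 - 3314) + 1915 = ((23*(1/50))*(1 + 23*(1/50) - 104)/5 - 3314) + 1915 = ((1/5)*(23/50)*(1 + 23/50 - 104) - 3314) + 1915 = ((1/5)*(23/50)*(-5127/50) - 3314) + 1915 = (-117921/12500 - 3314) + 1915 = -41542921/12500 + 1915 = -17605421/12500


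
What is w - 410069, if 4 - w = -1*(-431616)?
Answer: -841681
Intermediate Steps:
w = -431612 (w = 4 - (-1)*(-431616) = 4 - 1*431616 = 4 - 431616 = -431612)
w - 410069 = -431612 - 410069 = -841681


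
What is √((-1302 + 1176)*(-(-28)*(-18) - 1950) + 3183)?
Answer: √312387 ≈ 558.92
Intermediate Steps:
√((-1302 + 1176)*(-(-28)*(-18) - 1950) + 3183) = √(-126*(-1*504 - 1950) + 3183) = √(-126*(-504 - 1950) + 3183) = √(-126*(-2454) + 3183) = √(309204 + 3183) = √312387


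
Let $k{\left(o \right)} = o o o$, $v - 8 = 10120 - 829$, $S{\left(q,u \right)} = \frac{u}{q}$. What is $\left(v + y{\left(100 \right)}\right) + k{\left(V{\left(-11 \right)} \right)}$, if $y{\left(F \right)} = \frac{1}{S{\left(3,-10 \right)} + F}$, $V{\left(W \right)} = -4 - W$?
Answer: $\frac{2796183}{290} \approx 9642.0$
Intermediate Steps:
$v = 9299$ ($v = 8 + \left(10120 - 829\right) = 8 + 9291 = 9299$)
$y{\left(F \right)} = \frac{1}{- \frac{10}{3} + F}$
$k{\left(o \right)} = o^{3}$ ($k{\left(o \right)} = o^{2} o = o^{3}$)
$\left(v + y{\left(100 \right)}\right) + k{\left(V{\left(-11 \right)} \right)} = \left(9299 + \frac{3}{-10 + 3 \cdot 100}\right) + \left(-4 - -11\right)^{3} = \left(9299 + \frac{3}{-10 + 300}\right) + \left(-4 + 11\right)^{3} = \left(9299 + \frac{3}{290}\right) + 7^{3} = \left(9299 + 3 \cdot \frac{1}{290}\right) + 343 = \left(9299 + \frac{3}{290}\right) + 343 = \frac{2696713}{290} + 343 = \frac{2796183}{290}$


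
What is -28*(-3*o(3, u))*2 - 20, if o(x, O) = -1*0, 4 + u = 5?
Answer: -20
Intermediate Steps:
u = 1 (u = -4 + 5 = 1)
o(x, O) = 0
-28*(-3*o(3, u))*2 - 20 = -28*(-3*0)*2 - 20 = -0*2 - 20 = -28*0 - 20 = 0 - 20 = -20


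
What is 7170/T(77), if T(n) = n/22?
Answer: 14340/7 ≈ 2048.6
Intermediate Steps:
T(n) = n/22 (T(n) = n*(1/22) = n/22)
7170/T(77) = 7170/(((1/22)*77)) = 7170/(7/2) = 7170*(2/7) = 14340/7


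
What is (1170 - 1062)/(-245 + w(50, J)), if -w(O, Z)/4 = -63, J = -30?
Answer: 108/7 ≈ 15.429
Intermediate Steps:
w(O, Z) = 252 (w(O, Z) = -4*(-63) = 252)
(1170 - 1062)/(-245 + w(50, J)) = (1170 - 1062)/(-245 + 252) = 108/7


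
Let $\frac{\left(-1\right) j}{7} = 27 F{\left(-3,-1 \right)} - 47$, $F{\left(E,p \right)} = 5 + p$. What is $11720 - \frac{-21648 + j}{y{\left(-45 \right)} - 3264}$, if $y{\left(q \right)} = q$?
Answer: $\frac{38759405}{3309} \approx 11713.0$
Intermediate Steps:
$j = -427$ ($j = - 7 \left(27 \left(5 - 1\right) - 47\right) = - 7 \left(27 \cdot 4 - 47\right) = - 7 \left(108 - 47\right) = \left(-7\right) 61 = -427$)
$11720 - \frac{-21648 + j}{y{\left(-45 \right)} - 3264} = 11720 - \frac{-21648 - 427}{-45 - 3264} = 11720 - - \frac{22075}{-3309} = 11720 - \left(-22075\right) \left(- \frac{1}{3309}\right) = 11720 - \frac{22075}{3309} = \frac{38759405}{3309}$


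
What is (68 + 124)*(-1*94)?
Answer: -18048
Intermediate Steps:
(68 + 124)*(-1*94) = 192*(-94) = -18048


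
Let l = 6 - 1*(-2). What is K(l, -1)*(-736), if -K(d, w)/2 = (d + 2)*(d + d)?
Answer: 235520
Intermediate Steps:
l = 8 (l = 6 + 2 = 8)
K(d, w) = -4*d*(2 + d) (K(d, w) = -2*(d + 2)*(d + d) = -2*(2 + d)*2*d = -4*d*(2 + d))
K(l, -1)*(-736) = -4*8*(2 + 8)*(-736) = -4*8*10*(-736) = -320*(-736) = 235520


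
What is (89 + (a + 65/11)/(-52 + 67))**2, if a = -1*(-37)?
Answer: 229734649/27225 ≈ 8438.4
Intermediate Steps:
a = 37
(89 + (a + 65/11)/(-52 + 67))**2 = (89 + (37 + 65/11)/(-52 + 67))**2 = (89 + (37 + 65*(1/11))/15)**2 = (89 + (37 + 65/11)*(1/15))**2 = (89 + (472/11)*(1/15))**2 = (89 + 472/165)**2 = (15157/165)**2 = 229734649/27225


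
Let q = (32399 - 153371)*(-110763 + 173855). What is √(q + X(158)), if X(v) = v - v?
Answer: 4*I*√477022839 ≈ 87363.0*I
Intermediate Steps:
X(v) = 0
q = -7632365424 (q = -120972*63092 = -7632365424)
√(q + X(158)) = √(-7632365424 + 0) = √(-7632365424) = 4*I*√477022839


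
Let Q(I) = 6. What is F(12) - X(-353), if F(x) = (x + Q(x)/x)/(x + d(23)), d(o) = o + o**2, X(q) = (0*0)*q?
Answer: 25/1128 ≈ 0.022163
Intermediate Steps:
X(q) = 0 (X(q) = 0*q = 0)
F(x) = (x + 6/x)/(552 + x) (F(x) = (x + 6/x)/(x + 23*(1 + 23)) = (x + 6/x)/(x + 23*24) = (x + 6/x)/(x + 552) = (x + 6/x)/(552 + x))
F(12) - X(-353) = (6 + 12**2)/(12*(552 + 12)) - 1*0 = (1/12)*(6 + 144)/564 + 0 = (1/12)*(1/564)*150 + 0 = 25/1128 + 0 = 25/1128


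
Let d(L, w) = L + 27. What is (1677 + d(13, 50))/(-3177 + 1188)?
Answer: -101/117 ≈ -0.86325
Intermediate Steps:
d(L, w) = 27 + L
(1677 + d(13, 50))/(-3177 + 1188) = (1677 + (27 + 13))/(-3177 + 1188) = (1677 + 40)/(-1989) = 1717*(-1/1989) = -101/117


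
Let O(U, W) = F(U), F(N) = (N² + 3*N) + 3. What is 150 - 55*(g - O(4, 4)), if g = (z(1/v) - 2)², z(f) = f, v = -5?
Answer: 7944/5 ≈ 1588.8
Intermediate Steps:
F(N) = 3 + N² + 3*N
O(U, W) = 3 + U² + 3*U
g = 121/25 (g = (1/(-5) - 2)² = (-⅕ - 2)² = (-11/5)² = 121/25 ≈ 4.8400)
150 - 55*(g - O(4, 4)) = 150 - 55*(121/25 - (3 + 4² + 3*4)) = 150 - 55*(121/25 - (3 + 16 + 12)) = 150 - 55*(121/25 - 1*31) = 150 - 55*(121/25 - 31) = 150 - 55*(-654/25) = 150 + 7194/5 = 7944/5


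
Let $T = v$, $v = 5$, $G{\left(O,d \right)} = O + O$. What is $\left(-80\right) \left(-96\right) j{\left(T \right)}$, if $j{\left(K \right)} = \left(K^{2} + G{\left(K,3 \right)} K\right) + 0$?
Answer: $576000$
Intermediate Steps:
$G{\left(O,d \right)} = 2 O$
$T = 5$
$j{\left(K \right)} = 3 K^{2}$ ($j{\left(K \right)} = \left(K^{2} + 2 K K\right) + 0 = \left(K^{2} + 2 K^{2}\right) + 0 = 3 K^{2} + 0 = 3 K^{2}$)
$\left(-80\right) \left(-96\right) j{\left(T \right)} = \left(-80\right) \left(-96\right) 3 \cdot 5^{2} = 7680 \cdot 3 \cdot 25 = 7680 \cdot 75 = 576000$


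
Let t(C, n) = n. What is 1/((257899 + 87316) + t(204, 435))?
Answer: 1/345650 ≈ 2.8931e-6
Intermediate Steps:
1/((257899 + 87316) + t(204, 435)) = 1/((257899 + 87316) + 435) = 1/(345215 + 435) = 1/345650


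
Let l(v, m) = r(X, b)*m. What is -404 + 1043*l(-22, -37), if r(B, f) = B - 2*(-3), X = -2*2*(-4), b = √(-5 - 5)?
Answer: -849406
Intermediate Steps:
b = I*√10 (b = √(-10) = I*√10 ≈ 3.1623*I)
X = 16 (X = -4*(-4) = 16)
r(B, f) = 6 + B (r(B, f) = B + 6 = 6 + B)
l(v, m) = 22*m (l(v, m) = (6 + 16)*m = 22*m)
-404 + 1043*l(-22, -37) = -404 + 1043*(22*(-37)) = -404 + 1043*(-814) = -404 - 849002 = -849406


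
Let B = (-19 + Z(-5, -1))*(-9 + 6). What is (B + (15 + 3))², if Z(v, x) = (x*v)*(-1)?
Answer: 8100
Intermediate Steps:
Z(v, x) = -v*x (Z(v, x) = (v*x)*(-1) = -v*x)
B = 72 (B = (-19 - 1*(-5)*(-1))*(-9 + 6) = (-19 - 5)*(-3) = -24*(-3) = 72)
(B + (15 + 3))² = (72 + (15 + 3))² = (72 + 18)² = 90² = 8100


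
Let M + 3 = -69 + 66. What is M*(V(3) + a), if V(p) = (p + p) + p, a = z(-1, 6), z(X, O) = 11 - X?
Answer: -126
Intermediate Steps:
a = 12 (a = 11 - 1*(-1) = 11 + 1 = 12)
M = -6 (M = -3 + (-69 + 66) = -3 - 3 = -6)
V(p) = 3*p (V(p) = 2*p + p = 3*p)
M*(V(3) + a) = -6*(3*3 + 12) = -6*(9 + 12) = -6*21 = -126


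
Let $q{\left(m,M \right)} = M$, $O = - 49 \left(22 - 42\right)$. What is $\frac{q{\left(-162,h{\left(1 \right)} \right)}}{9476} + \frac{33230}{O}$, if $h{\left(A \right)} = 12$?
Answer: $\frac{7872481}{232162} \approx 33.909$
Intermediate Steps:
$O = 980$ ($O = \left(-49\right) \left(-20\right) = 980$)
$\frac{q{\left(-162,h{\left(1 \right)} \right)}}{9476} + \frac{33230}{O} = \frac{12}{9476} + \frac{33230}{980} = 12 \cdot \frac{1}{9476} + 33230 \cdot \frac{1}{980} = \frac{3}{2369} + \frac{3323}{98} = \frac{7872481}{232162}$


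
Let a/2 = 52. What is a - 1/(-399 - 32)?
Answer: 44825/431 ≈ 104.00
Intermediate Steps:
a = 104 (a = 2*52 = 104)
a - 1/(-399 - 32) = 104 - 1/(-399 - 32) = 104 - 1/(-431) = 104 - 1*(-1/431) = 104 + 1/431 = 44825/431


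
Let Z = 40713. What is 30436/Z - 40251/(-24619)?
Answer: 2388042847/1002313347 ≈ 2.3825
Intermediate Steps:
30436/Z - 40251/(-24619) = 30436/40713 - 40251/(-24619) = 30436*(1/40713) - 40251*(-1/24619) = 30436/40713 + 40251/24619 = 2388042847/1002313347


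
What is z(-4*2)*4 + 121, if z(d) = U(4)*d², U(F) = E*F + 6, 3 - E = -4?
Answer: 8825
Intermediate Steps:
E = 7 (E = 3 - 1*(-4) = 3 + 4 = 7)
U(F) = 6 + 7*F (U(F) = 7*F + 6 = 6 + 7*F)
z(d) = 34*d² (z(d) = (6 + 7*4)*d² = (6 + 28)*d² = 34*d²)
z(-4*2)*4 + 121 = (34*(-4*2)²)*4 + 121 = (34*(-8)²)*4 + 121 = (34*64)*4 + 121 = 2176*4 + 121 = 8704 + 121 = 8825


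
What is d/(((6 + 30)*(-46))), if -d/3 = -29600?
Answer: -3700/69 ≈ -53.623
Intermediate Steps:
d = 88800 (d = -3*(-29600) = 88800)
d/(((6 + 30)*(-46))) = 88800/(((6 + 30)*(-46))) = 88800/((36*(-46))) = 88800/(-1656) = 88800*(-1/1656) = -3700/69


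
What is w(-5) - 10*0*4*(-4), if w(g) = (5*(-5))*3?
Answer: -75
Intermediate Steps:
w(g) = -75 (w(g) = -25*3 = -75)
w(-5) - 10*0*4*(-4) = -75 - 10*0*4*(-4) = -75 - 0*(-4) = -75 - 10*0 = -75 + 0 = -75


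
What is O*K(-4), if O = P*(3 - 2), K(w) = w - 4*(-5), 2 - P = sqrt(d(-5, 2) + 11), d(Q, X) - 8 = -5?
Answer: 32 - 16*sqrt(14) ≈ -27.867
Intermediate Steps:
d(Q, X) = 3 (d(Q, X) = 8 - 5 = 3)
P = 2 - sqrt(14) (P = 2 - sqrt(3 + 11) = 2 - sqrt(14) ≈ -1.7417)
K(w) = 20 + w (K(w) = w + 20 = 20 + w)
O = 2 - sqrt(14) (O = (2 - sqrt(14))*(3 - 2) = (2 - sqrt(14))*1 = 2 - sqrt(14) ≈ -1.7417)
O*K(-4) = (2 - sqrt(14))*(20 - 4) = (2 - sqrt(14))*16 = 32 - 16*sqrt(14)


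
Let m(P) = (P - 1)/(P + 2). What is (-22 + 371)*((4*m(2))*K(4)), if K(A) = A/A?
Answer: 349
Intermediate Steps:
K(A) = 1
m(P) = (-1 + P)/(2 + P)
(-22 + 371)*((4*m(2))*K(4)) = (-22 + 371)*((4*((-1 + 2)/(2 + 2)))*1) = 349*((4*(1/4))*1) = 349*((4*((¼)*1))*1) = 349*((4*(¼))*1) = 349*(1*1) = 349*1 = 349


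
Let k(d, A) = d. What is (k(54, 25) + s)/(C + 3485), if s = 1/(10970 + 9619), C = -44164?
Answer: -1111807/837539931 ≈ -0.0013275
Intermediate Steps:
s = 1/20589 ≈ 4.8570e-5
(k(54, 25) + s)/(C + 3485) = (54 + 1/20589)/(-44164 + 3485) = (1111807/20589)/(-40679) = (1111807/20589)*(-1/40679) = -1111807/837539931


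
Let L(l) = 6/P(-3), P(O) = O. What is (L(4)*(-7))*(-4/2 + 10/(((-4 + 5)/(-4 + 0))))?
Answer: -588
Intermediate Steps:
L(l) = -2 (L(l) = 6/(-3) = 6*(-1/3) = -2)
(L(4)*(-7))*(-4/2 + 10/(((-4 + 5)/(-4 + 0)))) = (-2*(-7))*(-4/2 + 10/(((-4 + 5)/(-4 + 0)))) = 14*(-4*1/2 + 10/((1/(-4)))) = 14*(-2 + 10/((1*(-1/4)))) = 14*(-2 + 10/(-1/4)) = 14*(-2 + 10*(-4)) = 14*(-2 - 40) = 14*(-42) = -588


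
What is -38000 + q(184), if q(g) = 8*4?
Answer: -37968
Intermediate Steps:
q(g) = 32
-38000 + q(184) = -38000 + 32 = -37968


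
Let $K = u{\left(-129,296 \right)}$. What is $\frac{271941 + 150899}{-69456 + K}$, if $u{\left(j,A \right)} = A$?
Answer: $- \frac{10571}{1729} \approx -6.1139$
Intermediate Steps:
$K = 296$
$\frac{271941 + 150899}{-69456 + K} = \frac{271941 + 150899}{-69456 + 296} = \frac{422840}{-69160} = 422840 \left(- \frac{1}{69160}\right) = - \frac{10571}{1729}$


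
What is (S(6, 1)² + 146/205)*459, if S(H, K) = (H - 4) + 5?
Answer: 4677669/205 ≈ 22818.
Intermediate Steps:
S(H, K) = 1 + H (S(H, K) = (-4 + H) + 5 = 1 + H)
(S(6, 1)² + 146/205)*459 = ((1 + 6)² + 146/205)*459 = (7² + 146*(1/205))*459 = (49 + 146/205)*459 = (10191/205)*459 = 4677669/205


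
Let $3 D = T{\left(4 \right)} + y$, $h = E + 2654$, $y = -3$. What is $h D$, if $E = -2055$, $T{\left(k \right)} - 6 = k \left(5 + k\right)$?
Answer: $7787$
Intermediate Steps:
$T{\left(k \right)} = 6 + k \left(5 + k\right)$
$h = 599$ ($h = -2055 + 2654 = 599$)
$D = 13$ ($D = \frac{\left(6 + 4^{2} + 5 \cdot 4\right) - 3}{3} = \frac{\left(6 + 16 + 20\right) - 3}{3} = \frac{42 - 3}{3} = \frac{1}{3} \cdot 39 = 13$)
$h D = 599 \cdot 13 = 7787$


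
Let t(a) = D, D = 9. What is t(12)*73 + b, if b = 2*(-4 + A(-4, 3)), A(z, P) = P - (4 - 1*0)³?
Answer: 527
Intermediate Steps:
t(a) = 9
A(z, P) = -64 + P (A(z, P) = P - (4 + 0)³ = P - 1*4³ = P - 1*64 = P - 64 = -64 + P)
b = -130 (b = 2*(-4 + (-64 + 3)) = 2*(-4 - 61) = 2*(-65) = -130)
t(12)*73 + b = 9*73 - 130 = 657 - 130 = 527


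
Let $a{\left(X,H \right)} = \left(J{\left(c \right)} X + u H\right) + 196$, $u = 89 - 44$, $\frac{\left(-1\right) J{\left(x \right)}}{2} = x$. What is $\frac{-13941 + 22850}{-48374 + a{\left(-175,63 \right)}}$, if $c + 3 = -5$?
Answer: $- \frac{8909}{48143} \approx -0.18505$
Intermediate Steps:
$c = -8$ ($c = -3 - 5 = -8$)
$J{\left(x \right)} = - 2 x$
$u = 45$ ($u = 89 - 44 = 45$)
$a{\left(X,H \right)} = 196 + 16 X + 45 H$ ($a{\left(X,H \right)} = \left(\left(-2\right) \left(-8\right) X + 45 H\right) + 196 = \left(16 X + 45 H\right) + 196 = 196 + 16 X + 45 H$)
$\frac{-13941 + 22850}{-48374 + a{\left(-175,63 \right)}} = \frac{-13941 + 22850}{-48374 + \left(196 + 16 \left(-175\right) + 45 \cdot 63\right)} = \frac{8909}{-48374 + \left(196 - 2800 + 2835\right)} = \frac{8909}{-48374 + 231} = \frac{8909}{-48143} = 8909 \left(- \frac{1}{48143}\right) = - \frac{8909}{48143}$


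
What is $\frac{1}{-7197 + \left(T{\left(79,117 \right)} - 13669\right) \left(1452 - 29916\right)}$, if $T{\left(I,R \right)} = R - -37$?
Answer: $\frac{1}{384683763} \approx 2.5995 \cdot 10^{-9}$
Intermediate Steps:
$T{\left(I,R \right)} = 37 + R$ ($T{\left(I,R \right)} = R + 37 = 37 + R$)
$\frac{1}{-7197 + \left(T{\left(79,117 \right)} - 13669\right) \left(1452 - 29916\right)} = \frac{1}{-7197 + \left(\left(37 + 117\right) - 13669\right) \left(1452 - 29916\right)} = \frac{1}{-7197 + \left(154 - 13669\right) \left(-28464\right)} = \frac{1}{-7197 - -384690960} = \frac{1}{-7197 + 384690960} = \frac{1}{384683763}$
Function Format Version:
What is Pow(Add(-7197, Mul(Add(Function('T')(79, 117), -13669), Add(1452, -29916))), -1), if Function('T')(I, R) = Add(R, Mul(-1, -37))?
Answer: Rational(1, 384683763) ≈ 2.5995e-9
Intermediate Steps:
Function('T')(I, R) = Add(37, R) (Function('T')(I, R) = Add(R, 37) = Add(37, R))
Pow(Add(-7197, Mul(Add(Function('T')(79, 117), -13669), Add(1452, -29916))), -1) = Pow(Add(-7197, Mul(Add(Add(37, 117), -13669), Add(1452, -29916))), -1) = Pow(Add(-7197, Mul(Add(154, -13669), -28464)), -1) = Pow(Add(-7197, Mul(-13515, -28464)), -1) = Pow(Add(-7197, 384690960), -1) = Pow(384683763, -1) = Rational(1, 384683763)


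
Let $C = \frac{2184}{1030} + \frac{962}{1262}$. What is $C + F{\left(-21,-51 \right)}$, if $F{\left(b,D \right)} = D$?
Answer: $- \frac{15636448}{324965} \approx -48.117$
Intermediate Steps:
$C = \frac{936767}{324965}$ ($C = 2184 \cdot \frac{1}{1030} + 962 \cdot \frac{1}{1262} = \frac{1092}{515} + \frac{481}{631} = \frac{936767}{324965} \approx 2.8827$)
$C + F{\left(-21,-51 \right)} = \frac{936767}{324965} - 51 = - \frac{15636448}{324965}$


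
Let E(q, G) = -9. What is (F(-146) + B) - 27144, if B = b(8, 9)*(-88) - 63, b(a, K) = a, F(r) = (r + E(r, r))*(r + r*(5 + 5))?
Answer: 221019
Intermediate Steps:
F(r) = 11*r*(-9 + r) (F(r) = (r - 9)*(r + r*(5 + 5)) = (-9 + r)*(r + r*10) = (-9 + r)*(r + 10*r) = (-9 + r)*(11*r) = 11*r*(-9 + r))
B = -767 (B = 8*(-88) - 63 = -704 - 63 = -767)
(F(-146) + B) - 27144 = (11*(-146)*(-9 - 146) - 767) - 27144 = (11*(-146)*(-155) - 767) - 27144 = (248930 - 767) - 27144 = 248163 - 27144 = 221019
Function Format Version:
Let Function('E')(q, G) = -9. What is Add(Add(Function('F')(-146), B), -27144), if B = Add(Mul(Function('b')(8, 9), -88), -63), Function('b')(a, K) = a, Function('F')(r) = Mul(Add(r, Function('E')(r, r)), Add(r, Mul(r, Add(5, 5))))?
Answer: 221019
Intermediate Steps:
Function('F')(r) = Mul(11, r, Add(-9, r)) (Function('F')(r) = Mul(Add(r, -9), Add(r, Mul(r, Add(5, 5)))) = Mul(Add(-9, r), Add(r, Mul(r, 10))) = Mul(Add(-9, r), Add(r, Mul(10, r))) = Mul(Add(-9, r), Mul(11, r)) = Mul(11, r, Add(-9, r)))
B = -767 (B = Add(Mul(8, -88), -63) = Add(-704, -63) = -767)
Add(Add(Function('F')(-146), B), -27144) = Add(Add(Mul(11, -146, Add(-9, -146)), -767), -27144) = Add(Add(Mul(11, -146, -155), -767), -27144) = Add(Add(248930, -767), -27144) = Add(248163, -27144) = 221019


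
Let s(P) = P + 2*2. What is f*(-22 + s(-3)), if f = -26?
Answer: 546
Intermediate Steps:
s(P) = 4 + P (s(P) = P + 4 = 4 + P)
f*(-22 + s(-3)) = -26*(-22 + (4 - 3)) = -26*(-22 + 1) = -26*(-21) = 546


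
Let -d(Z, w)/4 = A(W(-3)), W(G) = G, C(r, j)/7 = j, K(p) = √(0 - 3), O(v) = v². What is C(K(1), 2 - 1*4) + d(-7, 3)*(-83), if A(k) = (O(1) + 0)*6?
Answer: 1978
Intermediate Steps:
K(p) = I*√3 (K(p) = √(-3) = I*√3)
C(r, j) = 7*j
A(k) = 6 (A(k) = (1² + 0)*6 = (1 + 0)*6 = 1*6 = 6)
d(Z, w) = -24 (d(Z, w) = -4*6 = -24)
C(K(1), 2 - 1*4) + d(-7, 3)*(-83) = 7*(2 - 1*4) - 24*(-83) = 7*(2 - 4) + 1992 = 7*(-2) + 1992 = -14 + 1992 = 1978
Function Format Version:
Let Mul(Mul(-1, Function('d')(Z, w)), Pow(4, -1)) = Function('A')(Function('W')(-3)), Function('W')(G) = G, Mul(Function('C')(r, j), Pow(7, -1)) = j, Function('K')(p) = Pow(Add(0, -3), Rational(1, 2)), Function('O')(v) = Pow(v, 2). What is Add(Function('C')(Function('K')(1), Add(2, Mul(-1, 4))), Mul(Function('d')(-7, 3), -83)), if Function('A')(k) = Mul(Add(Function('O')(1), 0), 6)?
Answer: 1978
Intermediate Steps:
Function('K')(p) = Mul(I, Pow(3, Rational(1, 2))) (Function('K')(p) = Pow(-3, Rational(1, 2)) = Mul(I, Pow(3, Rational(1, 2))))
Function('C')(r, j) = Mul(7, j)
Function('A')(k) = 6 (Function('A')(k) = Mul(Add(Pow(1, 2), 0), 6) = Mul(Add(1, 0), 6) = Mul(1, 6) = 6)
Function('d')(Z, w) = -24 (Function('d')(Z, w) = Mul(-4, 6) = -24)
Add(Function('C')(Function('K')(1), Add(2, Mul(-1, 4))), Mul(Function('d')(-7, 3), -83)) = Add(Mul(7, Add(2, Mul(-1, 4))), Mul(-24, -83)) = Add(Mul(7, Add(2, -4)), 1992) = Add(Mul(7, -2), 1992) = Add(-14, 1992) = 1978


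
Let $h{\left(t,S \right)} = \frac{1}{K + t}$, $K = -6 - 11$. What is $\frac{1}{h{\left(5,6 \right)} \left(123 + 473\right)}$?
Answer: $- \frac{3}{149} \approx -0.020134$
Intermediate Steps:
$K = -17$ ($K = -6 - 11 = -17$)
$h{\left(t,S \right)} = \frac{1}{-17 + t}$
$\frac{1}{h{\left(5,6 \right)} \left(123 + 473\right)} = \frac{1}{\frac{1}{-17 + 5} \left(123 + 473\right)} = \frac{1}{\frac{1}{-12} \cdot 596} = \frac{1}{\left(- \frac{1}{12}\right) 596} = \frac{1}{- \frac{149}{3}} = - \frac{3}{149}$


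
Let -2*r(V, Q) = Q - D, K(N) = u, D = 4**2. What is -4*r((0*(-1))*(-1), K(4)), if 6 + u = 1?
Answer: -42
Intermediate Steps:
D = 16
u = -5 (u = -6 + 1 = -5)
K(N) = -5
r(V, Q) = 8 - Q/2 (r(V, Q) = -(Q - 1*16)/2 = -(Q - 16)/2 = -(-16 + Q)/2 = 8 - Q/2)
-4*r((0*(-1))*(-1), K(4)) = -4*(8 - 1/2*(-5)) = -4*(8 + 5/2) = -4*21/2 = -42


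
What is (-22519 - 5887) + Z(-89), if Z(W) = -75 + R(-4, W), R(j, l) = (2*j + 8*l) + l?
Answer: -29290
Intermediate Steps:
R(j, l) = 2*j + 9*l
Z(W) = -83 + 9*W (Z(W) = -75 + (2*(-4) + 9*W) = -75 + (-8 + 9*W) = -83 + 9*W)
(-22519 - 5887) + Z(-89) = (-22519 - 5887) + (-83 + 9*(-89)) = -28406 + (-83 - 801) = -28406 - 884 = -29290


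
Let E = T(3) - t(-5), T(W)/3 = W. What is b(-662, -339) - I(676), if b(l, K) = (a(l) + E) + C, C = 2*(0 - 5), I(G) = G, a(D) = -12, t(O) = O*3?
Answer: -674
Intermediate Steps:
t(O) = 3*O
T(W) = 3*W
E = 24 (E = 3*3 - 3*(-5) = 9 - 1*(-15) = 9 + 15 = 24)
C = -10 (C = 2*(-5) = -10)
b(l, K) = 2 (b(l, K) = (-12 + 24) - 10 = 12 - 10 = 2)
b(-662, -339) - I(676) = 2 - 1*676 = 2 - 676 = -674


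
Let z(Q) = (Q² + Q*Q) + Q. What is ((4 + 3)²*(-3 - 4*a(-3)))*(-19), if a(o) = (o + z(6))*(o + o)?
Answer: -1673007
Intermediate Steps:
z(Q) = Q + 2*Q² (z(Q) = (Q² + Q²) + Q = 2*Q² + Q = Q + 2*Q²)
a(o) = 2*o*(78 + o) (a(o) = (o + 6*(1 + 2*6))*(o + o) = (o + 6*(1 + 12))*(2*o) = (o + 6*13)*(2*o) = (o + 78)*(2*o) = (78 + o)*(2*o) = 2*o*(78 + o))
((4 + 3)²*(-3 - 4*a(-3)))*(-19) = ((4 + 3)²*(-3 - 8*(-3)*(78 - 3)))*(-19) = (7²*(-3 - 8*(-3)*75))*(-19) = (49*(-3 - 4*(-450)))*(-19) = (49*(-3 + 1800))*(-19) = (49*1797)*(-19) = 88053*(-19) = -1673007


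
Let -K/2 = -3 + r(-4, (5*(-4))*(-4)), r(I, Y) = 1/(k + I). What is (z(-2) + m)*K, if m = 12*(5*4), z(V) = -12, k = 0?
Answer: 1482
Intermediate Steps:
r(I, Y) = 1/I (r(I, Y) = 1/(0 + I) = 1/I)
m = 240 (m = 12*20 = 240)
K = 13/2 (K = -2*(-3 + 1/(-4)) = -2*(-3 - ¼) = -2*(-13/4) = 13/2 ≈ 6.5000)
(z(-2) + m)*K = (-12 + 240)*(13/2) = 228*(13/2) = 1482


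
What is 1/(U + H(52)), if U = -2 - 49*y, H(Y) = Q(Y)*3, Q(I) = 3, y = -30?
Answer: 1/1477 ≈ 0.00067705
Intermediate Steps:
H(Y) = 9 (H(Y) = 3*3 = 9)
U = 1468 (U = -2 - 49*(-30) = -2 + 1470 = 1468)
1/(U + H(52)) = 1/(1468 + 9) = 1/1477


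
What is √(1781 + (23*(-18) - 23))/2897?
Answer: 8*√21/2897 ≈ 0.012655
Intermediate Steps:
√(1781 + (23*(-18) - 23))/2897 = √(1781 + (-414 - 23))*(1/2897) = √(1781 - 437)*(1/2897) = √1344*(1/2897) = (8*√21)*(1/2897) = 8*√21/2897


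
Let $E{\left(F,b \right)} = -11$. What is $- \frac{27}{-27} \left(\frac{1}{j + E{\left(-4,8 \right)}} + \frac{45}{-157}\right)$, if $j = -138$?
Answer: $- \frac{6862}{23393} \approx -0.29334$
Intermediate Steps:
$- \frac{27}{-27} \left(\frac{1}{j + E{\left(-4,8 \right)}} + \frac{45}{-157}\right) = - \frac{27}{-27} \left(\frac{1}{-138 - 11} + \frac{45}{-157}\right) = \left(-27\right) \left(- \frac{1}{27}\right) \left(\frac{1}{-149} + 45 \left(- \frac{1}{157}\right)\right) = 1 \left(- \frac{1}{149} - \frac{45}{157}\right) = 1 \left(- \frac{6862}{23393}\right) = - \frac{6862}{23393}$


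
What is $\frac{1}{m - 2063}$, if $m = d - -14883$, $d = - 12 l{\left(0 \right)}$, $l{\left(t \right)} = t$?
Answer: $\frac{1}{12820} \approx 7.8003 \cdot 10^{-5}$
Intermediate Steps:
$d = 0$ ($d = \left(-12\right) 0 = 0$)
$m = 14883$ ($m = 0 - -14883 = 0 + 14883 = 14883$)
$\frac{1}{m - 2063} = \frac{1}{14883 - 2063} = \frac{1}{12820}$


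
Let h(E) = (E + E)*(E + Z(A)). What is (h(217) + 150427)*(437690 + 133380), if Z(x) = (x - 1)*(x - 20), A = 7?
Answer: 120354715710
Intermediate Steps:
Z(x) = (-1 + x)*(-20 + x)
h(E) = 2*E*(-78 + E) (h(E) = (E + E)*(E + (20 + 7**2 - 21*7)) = (2*E)*(E + (20 + 49 - 147)) = (2*E)*(E - 78) = (2*E)*(-78 + E) = 2*E*(-78 + E))
(h(217) + 150427)*(437690 + 133380) = (2*217*(-78 + 217) + 150427)*(437690 + 133380) = (2*217*139 + 150427)*571070 = (60326 + 150427)*571070 = 210753*571070 = 120354715710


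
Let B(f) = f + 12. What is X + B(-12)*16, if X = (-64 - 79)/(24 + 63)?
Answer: -143/87 ≈ -1.6437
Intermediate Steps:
B(f) = 12 + f
X = -143/87 ≈ -1.6437
X + B(-12)*16 = -143/87 + (12 - 12)*16 = -143/87 + 0*16 = -143/87 + 0 = -143/87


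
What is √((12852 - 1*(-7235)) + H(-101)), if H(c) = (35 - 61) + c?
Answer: 2*√4990 ≈ 141.28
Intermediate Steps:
H(c) = -26 + c
√((12852 - 1*(-7235)) + H(-101)) = √((12852 - 1*(-7235)) + (-26 - 101)) = √((12852 + 7235) - 127) = √(20087 - 127) = √19960 = 2*√4990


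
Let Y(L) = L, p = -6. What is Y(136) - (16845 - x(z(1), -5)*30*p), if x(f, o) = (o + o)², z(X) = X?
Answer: -34709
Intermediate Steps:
x(f, o) = 4*o² (x(f, o) = (2*o)² = 4*o²)
Y(136) - (16845 - x(z(1), -5)*30*p) = 136 - (16845 - (4*(-5)²)*30*(-6)) = 136 - (16845 - (4*25)*30*(-6)) = 136 - (16845 - 100*30*(-6)) = 136 - (16845 - 3000*(-6)) = 136 - (16845 - 1*(-18000)) = 136 - (16845 + 18000) = 136 - 1*34845 = 136 - 34845 = -34709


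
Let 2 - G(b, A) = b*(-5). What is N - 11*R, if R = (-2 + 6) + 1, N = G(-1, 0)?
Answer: -58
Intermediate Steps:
G(b, A) = 2 + 5*b (G(b, A) = 2 - b*(-5) = 2 - (-5)*b = 2 + 5*b)
N = -3 (N = 2 + 5*(-1) = 2 - 5 = -3)
R = 5 (R = 4 + 1 = 5)
N - 11*R = -3 - 11*5 = -3 - 55 = -58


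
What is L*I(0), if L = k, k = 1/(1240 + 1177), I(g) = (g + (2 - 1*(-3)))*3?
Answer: 15/2417 ≈ 0.0062060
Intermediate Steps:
I(g) = 15 + 3*g (I(g) = (g + (2 + 3))*3 = (g + 5)*3 = (5 + g)*3 = 15 + 3*g)
k = 1/2417 ≈ 0.00041374
L = 1/2417 ≈ 0.00041374
L*I(0) = (15 + 3*0)/2417 = (15 + 0)/2417 = (1/2417)*15 = 15/2417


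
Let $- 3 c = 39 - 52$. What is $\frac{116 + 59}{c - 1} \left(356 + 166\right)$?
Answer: $27405$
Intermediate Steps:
$c = \frac{13}{3}$ ($c = - \frac{39 - 52}{3} = \left(- \frac{1}{3}\right) \left(-13\right) = \frac{13}{3} \approx 4.3333$)
$\frac{116 + 59}{c - 1} \left(356 + 166\right) = \frac{116 + 59}{\frac{13}{3} - 1} \left(356 + 166\right) = \frac{175}{\frac{10}{3}} \cdot 522 = 175 \cdot \frac{3}{10} \cdot 522 = \frac{105}{2} \cdot 522 = 27405$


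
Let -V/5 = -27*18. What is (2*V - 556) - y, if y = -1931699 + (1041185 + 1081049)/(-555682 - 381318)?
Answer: 907018466617/468500 ≈ 1.9360e+6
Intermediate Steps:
V = 2430 (V = -(-135)*18 = -5*(-486) = 2430)
y = -905002042617/468500 (y = -1931699 + 2122234/(-937000) = -1931699 + 2122234*(-1/937000) = -1931699 - 1061117/468500 = -905002042617/468500 ≈ -1.9317e+6)
(2*V - 556) - y = (2*2430 - 556) - 1*(-905002042617/468500) = (4860 - 556) + 905002042617/468500 = 4304 + 905002042617/468500 = 907018466617/468500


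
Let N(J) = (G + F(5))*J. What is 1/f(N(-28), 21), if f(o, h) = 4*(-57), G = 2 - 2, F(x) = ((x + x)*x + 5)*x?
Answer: -1/228 ≈ -0.0043860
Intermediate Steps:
F(x) = x*(5 + 2*x**2) (F(x) = ((2*x)*x + 5)*x = (2*x**2 + 5)*x = (5 + 2*x**2)*x = x*(5 + 2*x**2))
G = 0
N(J) = 275*J (N(J) = (0 + 5*(5 + 2*5**2))*J = (0 + 5*(5 + 2*25))*J = (0 + 5*(5 + 50))*J = (0 + 5*55)*J = (0 + 275)*J = 275*J)
f(o, h) = -228
1/f(N(-28), 21) = 1/(-228) = -1/228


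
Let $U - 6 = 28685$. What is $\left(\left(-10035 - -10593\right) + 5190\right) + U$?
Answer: $34439$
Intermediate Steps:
$U = 28691$ ($U = 6 + 28685 = 28691$)
$\left(\left(-10035 - -10593\right) + 5190\right) + U = \left(\left(-10035 - -10593\right) + 5190\right) + 28691 = \left(\left(-10035 + 10593\right) + 5190\right) + 28691 = \left(558 + 5190\right) + 28691 = 5748 + 28691 = 34439$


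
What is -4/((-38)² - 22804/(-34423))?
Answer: -34423/12432404 ≈ -0.0027688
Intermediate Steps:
-4/((-38)² - 22804/(-34423)) = -4/(1444 - 22804*(-1/34423)) = -4/(1444 + 22804/34423) = -4/49729616/34423 = -4*34423/49729616 = -34423/12432404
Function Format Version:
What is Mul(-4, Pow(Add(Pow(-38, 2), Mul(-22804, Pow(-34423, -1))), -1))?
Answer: Rational(-34423, 12432404) ≈ -0.0027688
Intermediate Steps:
Mul(-4, Pow(Add(Pow(-38, 2), Mul(-22804, Pow(-34423, -1))), -1)) = Mul(-4, Pow(Add(1444, Mul(-22804, Rational(-1, 34423))), -1)) = Mul(-4, Pow(Add(1444, Rational(22804, 34423)), -1)) = Mul(-4, Pow(Rational(49729616, 34423), -1)) = Mul(-4, Rational(34423, 49729616)) = Rational(-34423, 12432404)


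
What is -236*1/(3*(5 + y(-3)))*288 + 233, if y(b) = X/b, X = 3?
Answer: -5431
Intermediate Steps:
y(b) = 3/b
-236*1/(3*(5 + y(-3)))*288 + 233 = -236*1/(3*(5 + 3/(-3)))*288 + 233 = -236*1/(3*(5 + 3*(-⅓)))*288 + 233 = -236*1/(3*(5 - 1))*288 + 233 = -236/(4*3)*288 + 233 = -236/12*288 + 233 = -236*1/12*288 + 233 = -59/3*288 + 233 = -5664 + 233 = -5431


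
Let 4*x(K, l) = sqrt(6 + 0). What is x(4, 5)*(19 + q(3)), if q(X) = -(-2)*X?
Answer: 25*sqrt(6)/4 ≈ 15.309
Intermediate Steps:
q(X) = 2*X
x(K, l) = sqrt(6)/4 (x(K, l) = sqrt(6 + 0)/4 = sqrt(6)/4)
x(4, 5)*(19 + q(3)) = (sqrt(6)/4)*(19 + 2*3) = (sqrt(6)/4)*(19 + 6) = (sqrt(6)/4)*25 = 25*sqrt(6)/4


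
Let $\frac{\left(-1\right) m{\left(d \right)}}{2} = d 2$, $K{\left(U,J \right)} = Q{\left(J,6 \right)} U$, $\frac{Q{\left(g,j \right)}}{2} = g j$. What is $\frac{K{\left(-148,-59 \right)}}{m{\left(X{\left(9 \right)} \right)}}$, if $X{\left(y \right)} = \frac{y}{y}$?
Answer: $-26196$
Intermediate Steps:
$Q{\left(g,j \right)} = 2 g j$
$K{\left(U,J \right)} = 12 J U$ ($K{\left(U,J \right)} = 2 J 6 U = 12 J U$)
$X{\left(y \right)} = 1$
$m{\left(d \right)} = - 4 d$ ($m{\left(d \right)} = - 2 d 2 = - 2 \cdot 2 d = - 4 d$)
$\frac{K{\left(-148,-59 \right)}}{m{\left(X{\left(9 \right)} \right)}} = \frac{12 \left(-59\right) \left(-148\right)}{\left(-4\right) 1} = \frac{104784}{-4} = 104784 \left(- \frac{1}{4}\right) = -26196$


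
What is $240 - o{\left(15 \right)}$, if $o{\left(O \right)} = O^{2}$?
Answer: $15$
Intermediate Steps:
$240 - o{\left(15 \right)} = 240 - 15^{2} = 240 - 225 = 15$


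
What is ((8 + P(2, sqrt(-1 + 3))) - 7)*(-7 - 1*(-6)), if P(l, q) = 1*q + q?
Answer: -1 - 2*sqrt(2) ≈ -3.8284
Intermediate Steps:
P(l, q) = 2*q (P(l, q) = q + q = 2*q)
((8 + P(2, sqrt(-1 + 3))) - 7)*(-7 - 1*(-6)) = ((8 + 2*sqrt(-1 + 3)) - 7)*(-7 - 1*(-6)) = ((8 + 2*sqrt(2)) - 7)*(-7 + 6) = (1 + 2*sqrt(2))*(-1) = -1 - 2*sqrt(2)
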